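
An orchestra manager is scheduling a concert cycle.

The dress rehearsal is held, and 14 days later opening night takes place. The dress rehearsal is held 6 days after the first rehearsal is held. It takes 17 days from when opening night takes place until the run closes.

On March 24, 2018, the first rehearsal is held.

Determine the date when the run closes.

April 30, 2018

The first rehearsal is held: Mar 24, 2018.
The dress rehearsal is held: Mar 24, 2018 + 6 days = Mar 30, 2018.
Opening night takes place: Mar 30, 2018 + 14 days = Apr 13, 2018.
The run closes: Apr 13, 2018 + 17 days = Apr 30, 2018.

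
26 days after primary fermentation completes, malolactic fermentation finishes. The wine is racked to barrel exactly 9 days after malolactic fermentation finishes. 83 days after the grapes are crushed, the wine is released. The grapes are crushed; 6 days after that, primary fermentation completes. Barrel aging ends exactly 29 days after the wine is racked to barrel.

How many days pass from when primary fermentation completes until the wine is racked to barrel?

35 days

Causal path: primary fermentation completes → malolactic fermentation finishes → the wine is racked to barrel.
Total delay along the path: 26 + 9 = 35 days.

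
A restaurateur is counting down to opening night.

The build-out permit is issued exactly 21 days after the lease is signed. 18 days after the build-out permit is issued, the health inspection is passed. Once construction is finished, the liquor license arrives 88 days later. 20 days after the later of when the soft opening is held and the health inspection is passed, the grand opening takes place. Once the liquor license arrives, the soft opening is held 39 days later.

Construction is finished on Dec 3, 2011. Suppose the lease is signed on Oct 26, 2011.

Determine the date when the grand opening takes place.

Construction is finished: Dec 3, 2011.
The liquor license arrives: Dec 3, 2011 + 88 days = Feb 29, 2012.
The soft opening is held: Feb 29, 2012 + 39 days = Apr 8, 2012.
The lease is signed: Oct 26, 2011.
The build-out permit is issued: Oct 26, 2011 + 21 days = Nov 16, 2011.
The health inspection is passed: Nov 16, 2011 + 18 days = Dec 4, 2011.
Both prerequisites met — the soft opening is held (Apr 8, 2012), the health inspection is passed (Dec 4, 2011); the later is Apr 8, 2012.
The grand opening takes place: Apr 8, 2012 + 20 days = Apr 28, 2012.

Apr 28, 2012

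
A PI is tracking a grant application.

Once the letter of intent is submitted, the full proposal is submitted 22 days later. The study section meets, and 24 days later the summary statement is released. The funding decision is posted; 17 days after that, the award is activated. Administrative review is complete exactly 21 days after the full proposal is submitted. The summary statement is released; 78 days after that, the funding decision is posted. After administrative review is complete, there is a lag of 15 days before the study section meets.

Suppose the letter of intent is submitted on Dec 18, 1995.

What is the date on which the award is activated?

The letter of intent is submitted: Dec 18, 1995.
The full proposal is submitted: Dec 18, 1995 + 22 days = Jan 9, 1996.
Administrative review is complete: Jan 9, 1996 + 21 days = Jan 30, 1996.
The study section meets: Jan 30, 1996 + 15 days = Feb 14, 1996.
The summary statement is released: Feb 14, 1996 + 24 days = Mar 9, 1996.
The funding decision is posted: Mar 9, 1996 + 78 days = May 26, 1996.
The award is activated: May 26, 1996 + 17 days = Jun 12, 1996.

Jun 12, 1996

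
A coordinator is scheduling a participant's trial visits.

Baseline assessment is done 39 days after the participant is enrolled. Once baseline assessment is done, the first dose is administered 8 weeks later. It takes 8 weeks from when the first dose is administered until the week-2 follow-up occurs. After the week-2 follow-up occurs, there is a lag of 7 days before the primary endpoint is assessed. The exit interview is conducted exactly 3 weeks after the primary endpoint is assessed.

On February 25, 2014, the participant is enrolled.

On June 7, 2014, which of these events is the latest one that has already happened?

The first dose is administered

The participant is enrolled: Feb 25, 2014.
Baseline assessment is done: Feb 25, 2014 + 39 days = Apr 5, 2014.
The first dose is administered: Apr 5, 2014 + 8 weeks = May 31, 2014.
The week-2 follow-up occurs: May 31, 2014 + 8 weeks = Jul 26, 2014.
The primary endpoint is assessed: Jul 26, 2014 + 7 days = Aug 2, 2014.
The exit interview is conducted: Aug 2, 2014 + 3 weeks = Aug 23, 2014.
Jun 7, 2014 falls between when the first dose is administered (May 31, 2014) and when the week-2 follow-up occurs (Jul 26, 2014).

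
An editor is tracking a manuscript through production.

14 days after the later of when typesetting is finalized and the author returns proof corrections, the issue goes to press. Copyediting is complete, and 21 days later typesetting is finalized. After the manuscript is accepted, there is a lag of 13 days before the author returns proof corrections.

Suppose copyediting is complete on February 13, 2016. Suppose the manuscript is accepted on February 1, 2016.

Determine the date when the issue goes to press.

March 19, 2016

Copyediting is complete: Feb 13, 2016.
Typesetting is finalized: Feb 13, 2016 + 21 days = Mar 5, 2016.
The manuscript is accepted: Feb 1, 2016.
The author returns proof corrections: Feb 1, 2016 + 13 days = Feb 14, 2016.
Both prerequisites met — typesetting is finalized (Mar 5, 2016), the author returns proof corrections (Feb 14, 2016); the later is Mar 5, 2016.
The issue goes to press: Mar 5, 2016 + 14 days = Mar 19, 2016.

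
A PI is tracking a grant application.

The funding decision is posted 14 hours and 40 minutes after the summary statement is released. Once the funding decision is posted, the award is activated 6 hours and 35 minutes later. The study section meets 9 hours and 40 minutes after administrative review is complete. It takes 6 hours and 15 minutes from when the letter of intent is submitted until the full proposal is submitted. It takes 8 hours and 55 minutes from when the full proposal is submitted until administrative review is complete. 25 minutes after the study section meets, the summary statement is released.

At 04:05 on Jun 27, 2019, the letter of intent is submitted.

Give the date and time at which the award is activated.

02:35 on Jun 29, 2019

The letter of intent is submitted: 04:05 Jun 27, 2019.
The full proposal is submitted: 04:05 Jun 27, 2019 + 6h15m = 10:20 Jun 27, 2019.
Administrative review is complete: 10:20 Jun 27, 2019 + 8h55m = 19:15 Jun 27, 2019.
The study section meets: 19:15 Jun 27, 2019 + 9h40m = 04:55 Jun 28, 2019.
The summary statement is released: 04:55 Jun 28, 2019 + 25m = 05:20 Jun 28, 2019.
The funding decision is posted: 05:20 Jun 28, 2019 + 14h40m = 20:00 Jun 28, 2019.
The award is activated: 20:00 Jun 28, 2019 + 6h35m = 02:35 Jun 29, 2019.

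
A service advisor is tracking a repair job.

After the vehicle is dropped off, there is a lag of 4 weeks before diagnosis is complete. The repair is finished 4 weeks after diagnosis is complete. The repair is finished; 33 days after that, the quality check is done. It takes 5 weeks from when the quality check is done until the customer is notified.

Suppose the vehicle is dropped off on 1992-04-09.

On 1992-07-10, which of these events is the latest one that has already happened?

The quality check is done

The vehicle is dropped off: Apr 9, 1992.
Diagnosis is complete: Apr 9, 1992 + 4 weeks = May 7, 1992.
The repair is finished: May 7, 1992 + 4 weeks = Jun 4, 1992.
The quality check is done: Jun 4, 1992 + 33 days = Jul 7, 1992.
The customer is notified: Jul 7, 1992 + 5 weeks = Aug 11, 1992.
Jul 10, 1992 falls between when the quality check is done (Jul 7, 1992) and when the customer is notified (Aug 11, 1992).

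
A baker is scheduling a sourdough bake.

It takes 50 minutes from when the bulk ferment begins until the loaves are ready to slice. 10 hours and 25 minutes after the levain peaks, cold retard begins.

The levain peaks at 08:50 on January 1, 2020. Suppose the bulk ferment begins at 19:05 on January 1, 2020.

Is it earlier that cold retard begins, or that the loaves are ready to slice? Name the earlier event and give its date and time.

The levain peaks: 08:50 Jan 1, 2020.
Cold retard begins: 08:50 Jan 1, 2020 + 10h25m = 19:15 Jan 1, 2020.
The bulk ferment begins: 19:05 Jan 1, 2020.
The loaves are ready to slice: 19:05 Jan 1, 2020 + 50m = 19:55 Jan 1, 2020.
Comparing: cold retard begins at 19:15 Jan 1, 2020 vs the loaves are ready to slice at 19:55 Jan 1, 2020. Earlier: cold retard begins.

Cold retard begins — 19:15 on January 1, 2020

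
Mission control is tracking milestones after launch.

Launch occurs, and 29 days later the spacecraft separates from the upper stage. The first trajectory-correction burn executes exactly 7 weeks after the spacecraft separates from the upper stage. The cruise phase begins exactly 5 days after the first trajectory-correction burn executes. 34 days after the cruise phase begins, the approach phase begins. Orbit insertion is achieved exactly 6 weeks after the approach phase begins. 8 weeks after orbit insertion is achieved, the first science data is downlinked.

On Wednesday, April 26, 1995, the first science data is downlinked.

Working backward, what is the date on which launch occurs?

Friday, September 23, 1994

The first science data is downlinked: Apr 26, 1995.
Orbit insertion is achieved: Apr 26, 1995 − 8 weeks = Mar 1, 1995.
The approach phase begins: Mar 1, 1995 − 6 weeks = Jan 18, 1995.
The cruise phase begins: Jan 18, 1995 − 34 days = Dec 15, 1994.
The first trajectory-correction burn executes: Dec 15, 1994 − 5 days = Dec 10, 1994.
The spacecraft separates from the upper stage: Dec 10, 1994 − 7 weeks = Oct 22, 1994.
Launch occurs: Oct 22, 1994 − 29 days = Sep 23, 1994.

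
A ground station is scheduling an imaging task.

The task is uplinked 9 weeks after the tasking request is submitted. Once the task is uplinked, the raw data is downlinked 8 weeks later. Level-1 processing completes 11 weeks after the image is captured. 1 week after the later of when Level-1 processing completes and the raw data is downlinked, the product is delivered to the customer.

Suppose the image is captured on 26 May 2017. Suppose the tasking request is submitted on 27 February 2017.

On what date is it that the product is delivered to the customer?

18 August 2017

The image is captured: May 26, 2017.
Level-1 processing completes: May 26, 2017 + 11 weeks = Aug 11, 2017.
The tasking request is submitted: Feb 27, 2017.
The task is uplinked: Feb 27, 2017 + 9 weeks = May 1, 2017.
The raw data is downlinked: May 1, 2017 + 8 weeks = Jun 26, 2017.
Both prerequisites met — Level-1 processing completes (Aug 11, 2017), the raw data is downlinked (Jun 26, 2017); the later is Aug 11, 2017.
The product is delivered to the customer: Aug 11, 2017 + 1 week = Aug 18, 2017.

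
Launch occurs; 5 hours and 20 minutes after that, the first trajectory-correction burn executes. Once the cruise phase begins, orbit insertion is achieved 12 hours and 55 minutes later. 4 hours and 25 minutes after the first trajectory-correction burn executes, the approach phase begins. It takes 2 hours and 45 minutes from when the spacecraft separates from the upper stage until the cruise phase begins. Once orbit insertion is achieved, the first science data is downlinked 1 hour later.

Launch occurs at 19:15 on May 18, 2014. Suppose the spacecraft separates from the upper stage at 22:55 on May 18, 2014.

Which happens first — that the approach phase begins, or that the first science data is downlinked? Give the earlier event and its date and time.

Launch occurs: 19:15 May 18, 2014.
The first trajectory-correction burn executes: 19:15 May 18, 2014 + 5h20m = 00:35 May 19, 2014.
The approach phase begins: 00:35 May 19, 2014 + 4h25m = 05:00 May 19, 2014.
The spacecraft separates from the upper stage: 22:55 May 18, 2014.
The cruise phase begins: 22:55 May 18, 2014 + 2h45m = 01:40 May 19, 2014.
Orbit insertion is achieved: 01:40 May 19, 2014 + 12h55m = 14:35 May 19, 2014.
The first science data is downlinked: 14:35 May 19, 2014 + 1h = 15:35 May 19, 2014.
Comparing: the approach phase begins at 05:00 May 19, 2014 vs the first science data is downlinked at 15:35 May 19, 2014. Earlier: the approach phase begins.

The approach phase begins — 05:00 on May 19, 2014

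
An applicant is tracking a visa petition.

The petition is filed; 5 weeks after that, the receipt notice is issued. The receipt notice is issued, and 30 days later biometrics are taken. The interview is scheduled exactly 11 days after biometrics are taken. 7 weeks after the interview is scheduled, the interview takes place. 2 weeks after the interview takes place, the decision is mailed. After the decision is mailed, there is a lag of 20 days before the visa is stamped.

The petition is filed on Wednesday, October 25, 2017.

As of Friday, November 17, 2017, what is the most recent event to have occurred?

The petition is filed: Oct 25, 2017.
The receipt notice is issued: Oct 25, 2017 + 5 weeks = Nov 29, 2017.
Biometrics are taken: Nov 29, 2017 + 30 days = Dec 29, 2017.
The interview is scheduled: Dec 29, 2017 + 11 days = Jan 9, 2018.
The interview takes place: Jan 9, 2018 + 7 weeks = Feb 27, 2018.
The decision is mailed: Feb 27, 2018 + 2 weeks = Mar 13, 2018.
The visa is stamped: Mar 13, 2018 + 20 days = Apr 2, 2018.
Nov 17, 2017 falls between when the petition is filed (Oct 25, 2017) and when the receipt notice is issued (Nov 29, 2017).

The petition is filed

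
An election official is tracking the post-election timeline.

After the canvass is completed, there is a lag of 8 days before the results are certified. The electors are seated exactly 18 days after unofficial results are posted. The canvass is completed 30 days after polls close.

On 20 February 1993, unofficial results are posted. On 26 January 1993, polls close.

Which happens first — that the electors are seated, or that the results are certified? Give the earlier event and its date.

Unofficial results are posted: Feb 20, 1993.
The electors are seated: Feb 20, 1993 + 18 days = Mar 10, 1993.
Polls close: Jan 26, 1993.
The canvass is completed: Jan 26, 1993 + 30 days = Feb 25, 1993.
The results are certified: Feb 25, 1993 + 8 days = Mar 5, 1993.
Comparing: the electors are seated on Mar 10, 1993 vs the results are certified on Mar 5, 1993. Earlier: the results are certified.

The results are certified — 5 March 1993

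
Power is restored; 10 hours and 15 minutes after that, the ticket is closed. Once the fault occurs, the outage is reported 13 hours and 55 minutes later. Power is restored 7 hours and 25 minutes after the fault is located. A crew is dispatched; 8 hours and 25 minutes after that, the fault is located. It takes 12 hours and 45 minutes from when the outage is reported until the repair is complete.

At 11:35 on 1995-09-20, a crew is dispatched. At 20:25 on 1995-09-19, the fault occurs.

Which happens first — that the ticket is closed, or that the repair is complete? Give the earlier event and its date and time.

The repair is complete — 23:05 on 1995-09-20

A crew is dispatched: 11:35 Sep 20, 1995.
The fault is located: 11:35 Sep 20, 1995 + 8h25m = 20:00 Sep 20, 1995.
Power is restored: 20:00 Sep 20, 1995 + 7h25m = 03:25 Sep 21, 1995.
The ticket is closed: 03:25 Sep 21, 1995 + 10h15m = 13:40 Sep 21, 1995.
The fault occurs: 20:25 Sep 19, 1995.
The outage is reported: 20:25 Sep 19, 1995 + 13h55m = 10:20 Sep 20, 1995.
The repair is complete: 10:20 Sep 20, 1995 + 12h45m = 23:05 Sep 20, 1995.
Comparing: the ticket is closed at 13:40 Sep 21, 1995 vs the repair is complete at 23:05 Sep 20, 1995. Earlier: the repair is complete.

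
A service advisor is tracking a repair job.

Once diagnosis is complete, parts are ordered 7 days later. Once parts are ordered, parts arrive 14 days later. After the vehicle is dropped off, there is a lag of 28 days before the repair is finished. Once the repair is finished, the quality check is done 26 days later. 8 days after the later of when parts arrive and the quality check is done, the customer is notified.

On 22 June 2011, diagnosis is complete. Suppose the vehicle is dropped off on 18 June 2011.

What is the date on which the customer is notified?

Diagnosis is complete: Jun 22, 2011.
Parts are ordered: Jun 22, 2011 + 7 days = Jun 29, 2011.
Parts arrive: Jun 29, 2011 + 14 days = Jul 13, 2011.
The vehicle is dropped off: Jun 18, 2011.
The repair is finished: Jun 18, 2011 + 28 days = Jul 16, 2011.
The quality check is done: Jul 16, 2011 + 26 days = Aug 11, 2011.
Both prerequisites met — parts arrive (Jul 13, 2011), the quality check is done (Aug 11, 2011); the later is Aug 11, 2011.
The customer is notified: Aug 11, 2011 + 8 days = Aug 19, 2011.

19 August 2011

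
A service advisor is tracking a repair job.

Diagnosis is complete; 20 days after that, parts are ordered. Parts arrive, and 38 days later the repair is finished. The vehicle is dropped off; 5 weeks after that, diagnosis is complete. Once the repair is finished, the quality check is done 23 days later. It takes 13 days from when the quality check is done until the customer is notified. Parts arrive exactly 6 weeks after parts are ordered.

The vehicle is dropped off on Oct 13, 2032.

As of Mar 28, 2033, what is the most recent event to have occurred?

The vehicle is dropped off: Oct 13, 2032.
Diagnosis is complete: Oct 13, 2032 + 5 weeks = Nov 17, 2032.
Parts are ordered: Nov 17, 2032 + 20 days = Dec 7, 2032.
Parts arrive: Dec 7, 2032 + 6 weeks = Jan 18, 2033.
The repair is finished: Jan 18, 2033 + 38 days = Feb 25, 2033.
The quality check is done: Feb 25, 2033 + 23 days = Mar 20, 2033.
The customer is notified: Mar 20, 2033 + 13 days = Apr 2, 2033.
Mar 28, 2033 falls between when the quality check is done (Mar 20, 2033) and when the customer is notified (Apr 2, 2033).

The quality check is done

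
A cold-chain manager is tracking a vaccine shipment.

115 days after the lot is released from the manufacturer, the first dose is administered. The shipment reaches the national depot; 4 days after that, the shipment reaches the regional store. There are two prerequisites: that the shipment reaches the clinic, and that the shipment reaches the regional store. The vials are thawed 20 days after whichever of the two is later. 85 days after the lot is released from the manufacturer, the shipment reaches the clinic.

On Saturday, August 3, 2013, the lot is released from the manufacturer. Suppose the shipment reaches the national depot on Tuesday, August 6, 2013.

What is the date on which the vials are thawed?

The lot is released from the manufacturer: Aug 3, 2013.
The shipment reaches the clinic: Aug 3, 2013 + 85 days = Oct 27, 2013.
The shipment reaches the national depot: Aug 6, 2013.
The shipment reaches the regional store: Aug 6, 2013 + 4 days = Aug 10, 2013.
Both prerequisites met — the shipment reaches the clinic (Oct 27, 2013), the shipment reaches the regional store (Aug 10, 2013); the later is Oct 27, 2013.
The vials are thawed: Oct 27, 2013 + 20 days = Nov 16, 2013.

Saturday, November 16, 2013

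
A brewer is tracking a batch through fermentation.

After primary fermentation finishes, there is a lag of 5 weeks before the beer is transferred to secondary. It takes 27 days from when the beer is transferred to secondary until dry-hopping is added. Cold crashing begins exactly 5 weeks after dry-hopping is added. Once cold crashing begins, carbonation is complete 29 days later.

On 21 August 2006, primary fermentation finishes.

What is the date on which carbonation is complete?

Primary fermentation finishes: Aug 21, 2006.
The beer is transferred to secondary: Aug 21, 2006 + 5 weeks = Sep 25, 2006.
Dry-hopping is added: Sep 25, 2006 + 27 days = Oct 22, 2006.
Cold crashing begins: Oct 22, 2006 + 5 weeks = Nov 26, 2006.
Carbonation is complete: Nov 26, 2006 + 29 days = Dec 25, 2006.

25 December 2006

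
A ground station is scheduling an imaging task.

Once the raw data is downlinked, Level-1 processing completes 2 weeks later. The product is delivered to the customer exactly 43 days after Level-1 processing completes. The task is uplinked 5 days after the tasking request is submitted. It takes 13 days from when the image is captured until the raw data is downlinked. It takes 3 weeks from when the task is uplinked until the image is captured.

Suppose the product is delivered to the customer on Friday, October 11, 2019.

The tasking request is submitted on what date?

The product is delivered to the customer: Oct 11, 2019.
Level-1 processing completes: Oct 11, 2019 − 43 days = Aug 29, 2019.
The raw data is downlinked: Aug 29, 2019 − 2 weeks = Aug 15, 2019.
The image is captured: Aug 15, 2019 − 13 days = Aug 2, 2019.
The task is uplinked: Aug 2, 2019 − 3 weeks = Jul 12, 2019.
The tasking request is submitted: Jul 12, 2019 − 5 days = Jul 7, 2019.

Sunday, July 7, 2019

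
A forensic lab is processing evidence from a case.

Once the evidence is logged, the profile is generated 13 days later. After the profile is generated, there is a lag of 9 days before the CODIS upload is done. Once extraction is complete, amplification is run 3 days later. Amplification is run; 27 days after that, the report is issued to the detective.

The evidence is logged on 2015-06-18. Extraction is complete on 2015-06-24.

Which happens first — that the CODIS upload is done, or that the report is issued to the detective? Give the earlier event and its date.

The CODIS upload is done — 2015-07-10

The evidence is logged: Jun 18, 2015.
The profile is generated: Jun 18, 2015 + 13 days = Jul 1, 2015.
The CODIS upload is done: Jul 1, 2015 + 9 days = Jul 10, 2015.
Extraction is complete: Jun 24, 2015.
Amplification is run: Jun 24, 2015 + 3 days = Jun 27, 2015.
The report is issued to the detective: Jun 27, 2015 + 27 days = Jul 24, 2015.
Comparing: the CODIS upload is done on Jul 10, 2015 vs the report is issued to the detective on Jul 24, 2015. Earlier: the CODIS upload is done.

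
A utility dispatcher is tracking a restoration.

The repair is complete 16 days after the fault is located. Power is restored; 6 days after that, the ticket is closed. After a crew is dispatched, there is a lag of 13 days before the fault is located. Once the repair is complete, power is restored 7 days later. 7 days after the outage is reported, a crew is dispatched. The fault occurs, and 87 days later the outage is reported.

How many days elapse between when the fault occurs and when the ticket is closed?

Causal path: the fault occurs → the outage is reported → a crew is dispatched → the fault is located → the repair is complete → power is restored → the ticket is closed.
Total delay along the path: 87 + 7 + 13 + 16 + 7 + 6 = 136 days.

136 days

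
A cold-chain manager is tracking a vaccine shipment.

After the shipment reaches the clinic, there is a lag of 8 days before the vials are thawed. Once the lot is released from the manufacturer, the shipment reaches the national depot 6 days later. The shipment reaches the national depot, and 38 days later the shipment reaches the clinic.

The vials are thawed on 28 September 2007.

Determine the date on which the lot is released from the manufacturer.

The vials are thawed: Sep 28, 2007.
The shipment reaches the clinic: Sep 28, 2007 − 8 days = Sep 20, 2007.
The shipment reaches the national depot: Sep 20, 2007 − 38 days = Aug 13, 2007.
The lot is released from the manufacturer: Aug 13, 2007 − 6 days = Aug 7, 2007.

7 August 2007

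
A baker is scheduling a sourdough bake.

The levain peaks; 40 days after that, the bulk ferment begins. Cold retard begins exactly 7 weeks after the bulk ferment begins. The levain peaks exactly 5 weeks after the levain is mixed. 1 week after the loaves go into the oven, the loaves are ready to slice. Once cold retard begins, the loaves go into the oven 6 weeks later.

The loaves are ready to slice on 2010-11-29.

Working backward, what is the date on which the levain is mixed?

The loaves are ready to slice: Nov 29, 2010.
The loaves go into the oven: Nov 29, 2010 − 1 week = Nov 22, 2010.
Cold retard begins: Nov 22, 2010 − 6 weeks = Oct 11, 2010.
The bulk ferment begins: Oct 11, 2010 − 7 weeks = Aug 23, 2010.
The levain peaks: Aug 23, 2010 − 40 days = Jul 14, 2010.
The levain is mixed: Jul 14, 2010 − 5 weeks = Jun 9, 2010.

2010-06-09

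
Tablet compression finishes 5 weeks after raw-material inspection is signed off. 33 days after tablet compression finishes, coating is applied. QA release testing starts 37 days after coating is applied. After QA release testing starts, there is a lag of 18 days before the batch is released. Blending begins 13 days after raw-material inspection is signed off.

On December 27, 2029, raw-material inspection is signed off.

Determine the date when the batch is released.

April 29, 2030

Raw-material inspection is signed off: Dec 27, 2029.
Tablet compression finishes: Dec 27, 2029 + 5 weeks = Jan 31, 2030.
Coating is applied: Jan 31, 2030 + 33 days = Mar 5, 2030.
QA release testing starts: Mar 5, 2030 + 37 days = Apr 11, 2030.
The batch is released: Apr 11, 2030 + 18 days = Apr 29, 2030.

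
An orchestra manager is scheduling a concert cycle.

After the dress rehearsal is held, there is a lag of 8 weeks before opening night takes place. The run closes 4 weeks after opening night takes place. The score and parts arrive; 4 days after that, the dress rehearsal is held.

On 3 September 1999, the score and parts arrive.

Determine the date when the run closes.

The score and parts arrive: Sep 3, 1999.
The dress rehearsal is held: Sep 3, 1999 + 4 days = Sep 7, 1999.
Opening night takes place: Sep 7, 1999 + 8 weeks = Nov 2, 1999.
The run closes: Nov 2, 1999 + 4 weeks = Nov 30, 1999.

30 November 1999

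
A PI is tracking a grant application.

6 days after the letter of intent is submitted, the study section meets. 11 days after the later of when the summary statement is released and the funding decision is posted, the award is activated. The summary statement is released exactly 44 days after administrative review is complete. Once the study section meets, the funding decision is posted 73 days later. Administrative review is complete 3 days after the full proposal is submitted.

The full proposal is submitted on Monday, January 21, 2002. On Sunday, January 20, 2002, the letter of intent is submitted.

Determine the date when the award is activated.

The full proposal is submitted: Jan 21, 2002.
Administrative review is complete: Jan 21, 2002 + 3 days = Jan 24, 2002.
The summary statement is released: Jan 24, 2002 + 44 days = Mar 9, 2002.
The letter of intent is submitted: Jan 20, 2002.
The study section meets: Jan 20, 2002 + 6 days = Jan 26, 2002.
The funding decision is posted: Jan 26, 2002 + 73 days = Apr 9, 2002.
Both prerequisites met — the summary statement is released (Mar 9, 2002), the funding decision is posted (Apr 9, 2002); the later is Apr 9, 2002.
The award is activated: Apr 9, 2002 + 11 days = Apr 20, 2002.

Saturday, April 20, 2002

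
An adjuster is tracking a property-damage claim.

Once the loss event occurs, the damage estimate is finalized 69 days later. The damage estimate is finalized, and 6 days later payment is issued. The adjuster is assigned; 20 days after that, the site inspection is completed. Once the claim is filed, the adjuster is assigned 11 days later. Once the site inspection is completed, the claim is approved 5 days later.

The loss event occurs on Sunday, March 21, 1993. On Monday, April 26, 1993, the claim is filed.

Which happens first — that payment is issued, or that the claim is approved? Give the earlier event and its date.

The loss event occurs: Mar 21, 1993.
The damage estimate is finalized: Mar 21, 1993 + 69 days = May 29, 1993.
Payment is issued: May 29, 1993 + 6 days = Jun 4, 1993.
The claim is filed: Apr 26, 1993.
The adjuster is assigned: Apr 26, 1993 + 11 days = May 7, 1993.
The site inspection is completed: May 7, 1993 + 20 days = May 27, 1993.
The claim is approved: May 27, 1993 + 5 days = Jun 1, 1993.
Comparing: payment is issued on Jun 4, 1993 vs the claim is approved on Jun 1, 1993. Earlier: the claim is approved.

The claim is approved — Tuesday, June 1, 1993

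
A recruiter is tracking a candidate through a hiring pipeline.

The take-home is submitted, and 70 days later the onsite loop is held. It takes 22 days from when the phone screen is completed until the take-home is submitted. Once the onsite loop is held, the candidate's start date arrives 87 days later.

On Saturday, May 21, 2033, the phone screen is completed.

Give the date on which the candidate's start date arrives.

Wednesday, November 16, 2033

The phone screen is completed: May 21, 2033.
The take-home is submitted: May 21, 2033 + 22 days = Jun 12, 2033.
The onsite loop is held: Jun 12, 2033 + 70 days = Aug 21, 2033.
The candidate's start date arrives: Aug 21, 2033 + 87 days = Nov 16, 2033.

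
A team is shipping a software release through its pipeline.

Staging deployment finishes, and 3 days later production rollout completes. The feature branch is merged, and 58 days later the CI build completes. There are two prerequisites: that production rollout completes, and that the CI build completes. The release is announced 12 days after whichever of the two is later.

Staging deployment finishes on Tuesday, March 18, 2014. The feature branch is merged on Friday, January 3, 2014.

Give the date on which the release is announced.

Staging deployment finishes: Mar 18, 2014.
Production rollout completes: Mar 18, 2014 + 3 days = Mar 21, 2014.
The feature branch is merged: Jan 3, 2014.
The CI build completes: Jan 3, 2014 + 58 days = Mar 2, 2014.
Both prerequisites met — production rollout completes (Mar 21, 2014), the CI build completes (Mar 2, 2014); the later is Mar 21, 2014.
The release is announced: Mar 21, 2014 + 12 days = Apr 2, 2014.

Wednesday, April 2, 2014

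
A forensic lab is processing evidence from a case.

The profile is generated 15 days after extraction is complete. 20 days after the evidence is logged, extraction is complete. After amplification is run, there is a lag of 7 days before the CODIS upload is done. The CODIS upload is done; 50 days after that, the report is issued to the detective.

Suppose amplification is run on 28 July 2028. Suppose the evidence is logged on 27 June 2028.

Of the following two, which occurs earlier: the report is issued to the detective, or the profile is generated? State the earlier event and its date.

Amplification is run: Jul 28, 2028.
The CODIS upload is done: Jul 28, 2028 + 7 days = Aug 4, 2028.
The report is issued to the detective: Aug 4, 2028 + 50 days = Sep 23, 2028.
The evidence is logged: Jun 27, 2028.
Extraction is complete: Jun 27, 2028 + 20 days = Jul 17, 2028.
The profile is generated: Jul 17, 2028 + 15 days = Aug 1, 2028.
Comparing: the report is issued to the detective on Sep 23, 2028 vs the profile is generated on Aug 1, 2028. Earlier: the profile is generated.

The profile is generated — 1 August 2028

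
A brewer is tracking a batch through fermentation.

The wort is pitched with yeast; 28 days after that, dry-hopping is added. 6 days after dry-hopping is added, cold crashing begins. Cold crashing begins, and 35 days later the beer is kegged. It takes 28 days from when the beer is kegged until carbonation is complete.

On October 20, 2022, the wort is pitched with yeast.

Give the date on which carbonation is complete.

The wort is pitched with yeast: Oct 20, 2022.
Dry-hopping is added: Oct 20, 2022 + 28 days = Nov 17, 2022.
Cold crashing begins: Nov 17, 2022 + 6 days = Nov 23, 2022.
The beer is kegged: Nov 23, 2022 + 35 days = Dec 28, 2022.
Carbonation is complete: Dec 28, 2022 + 28 days = Jan 25, 2023.

January 25, 2023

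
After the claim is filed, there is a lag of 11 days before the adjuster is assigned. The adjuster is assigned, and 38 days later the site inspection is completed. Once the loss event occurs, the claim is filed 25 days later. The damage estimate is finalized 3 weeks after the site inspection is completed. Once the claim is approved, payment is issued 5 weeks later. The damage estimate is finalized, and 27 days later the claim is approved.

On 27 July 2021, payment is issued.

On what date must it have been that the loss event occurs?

20 February 2021

Payment is issued: Jul 27, 2021.
The claim is approved: Jul 27, 2021 − 5 weeks = Jun 22, 2021.
The damage estimate is finalized: Jun 22, 2021 − 27 days = May 26, 2021.
The site inspection is completed: May 26, 2021 − 3 weeks = May 5, 2021.
The adjuster is assigned: May 5, 2021 − 38 days = Mar 28, 2021.
The claim is filed: Mar 28, 2021 − 11 days = Mar 17, 2021.
The loss event occurs: Mar 17, 2021 − 25 days = Feb 20, 2021.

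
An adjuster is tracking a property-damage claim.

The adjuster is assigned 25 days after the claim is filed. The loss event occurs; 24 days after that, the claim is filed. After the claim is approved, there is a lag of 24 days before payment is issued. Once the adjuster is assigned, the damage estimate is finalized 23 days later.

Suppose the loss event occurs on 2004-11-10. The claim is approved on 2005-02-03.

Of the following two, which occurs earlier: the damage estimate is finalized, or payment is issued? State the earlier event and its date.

The damage estimate is finalized — 2005-01-21

The loss event occurs: Nov 10, 2004.
The claim is filed: Nov 10, 2004 + 24 days = Dec 4, 2004.
The adjuster is assigned: Dec 4, 2004 + 25 days = Dec 29, 2004.
The damage estimate is finalized: Dec 29, 2004 + 23 days = Jan 21, 2005.
The claim is approved: Feb 3, 2005.
Payment is issued: Feb 3, 2005 + 24 days = Feb 27, 2005.
Comparing: the damage estimate is finalized on Jan 21, 2005 vs payment is issued on Feb 27, 2005. Earlier: the damage estimate is finalized.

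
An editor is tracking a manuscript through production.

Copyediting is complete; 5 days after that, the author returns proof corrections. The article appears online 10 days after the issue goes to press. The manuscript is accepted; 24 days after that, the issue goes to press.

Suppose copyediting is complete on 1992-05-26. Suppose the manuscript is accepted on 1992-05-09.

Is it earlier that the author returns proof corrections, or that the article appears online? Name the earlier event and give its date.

The author returns proof corrections — 1992-05-31

Copyediting is complete: May 26, 1992.
The author returns proof corrections: May 26, 1992 + 5 days = May 31, 1992.
The manuscript is accepted: May 9, 1992.
The issue goes to press: May 9, 1992 + 24 days = Jun 2, 1992.
The article appears online: Jun 2, 1992 + 10 days = Jun 12, 1992.
Comparing: the author returns proof corrections on May 31, 1992 vs the article appears online on Jun 12, 1992. Earlier: the author returns proof corrections.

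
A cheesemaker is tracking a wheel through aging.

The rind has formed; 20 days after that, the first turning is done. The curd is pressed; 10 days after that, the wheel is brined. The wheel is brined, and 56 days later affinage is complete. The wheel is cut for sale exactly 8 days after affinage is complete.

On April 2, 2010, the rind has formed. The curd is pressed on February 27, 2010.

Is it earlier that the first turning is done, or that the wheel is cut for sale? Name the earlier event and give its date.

The rind has formed: Apr 2, 2010.
The first turning is done: Apr 2, 2010 + 20 days = Apr 22, 2010.
The curd is pressed: Feb 27, 2010.
The wheel is brined: Feb 27, 2010 + 10 days = Mar 9, 2010.
Affinage is complete: Mar 9, 2010 + 56 days = May 4, 2010.
The wheel is cut for sale: May 4, 2010 + 8 days = May 12, 2010.
Comparing: the first turning is done on Apr 22, 2010 vs the wheel is cut for sale on May 12, 2010. Earlier: the first turning is done.

The first turning is done — April 22, 2010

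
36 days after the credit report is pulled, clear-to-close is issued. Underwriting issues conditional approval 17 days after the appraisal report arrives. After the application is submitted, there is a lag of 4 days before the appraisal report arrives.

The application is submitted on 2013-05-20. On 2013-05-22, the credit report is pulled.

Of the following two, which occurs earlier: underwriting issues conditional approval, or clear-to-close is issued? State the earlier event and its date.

The application is submitted: May 20, 2013.
The appraisal report arrives: May 20, 2013 + 4 days = May 24, 2013.
Underwriting issues conditional approval: May 24, 2013 + 17 days = Jun 10, 2013.
The credit report is pulled: May 22, 2013.
Clear-to-close is issued: May 22, 2013 + 36 days = Jun 27, 2013.
Comparing: underwriting issues conditional approval on Jun 10, 2013 vs clear-to-close is issued on Jun 27, 2013. Earlier: underwriting issues conditional approval.

Underwriting issues conditional approval — 2013-06-10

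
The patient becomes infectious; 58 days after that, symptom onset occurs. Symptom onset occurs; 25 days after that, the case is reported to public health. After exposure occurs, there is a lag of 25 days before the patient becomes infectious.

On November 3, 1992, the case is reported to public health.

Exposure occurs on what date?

July 18, 1992

The case is reported to public health: Nov 3, 1992.
Symptom onset occurs: Nov 3, 1992 − 25 days = Oct 9, 1992.
The patient becomes infectious: Oct 9, 1992 − 58 days = Aug 12, 1992.
Exposure occurs: Aug 12, 1992 − 25 days = Jul 18, 1992.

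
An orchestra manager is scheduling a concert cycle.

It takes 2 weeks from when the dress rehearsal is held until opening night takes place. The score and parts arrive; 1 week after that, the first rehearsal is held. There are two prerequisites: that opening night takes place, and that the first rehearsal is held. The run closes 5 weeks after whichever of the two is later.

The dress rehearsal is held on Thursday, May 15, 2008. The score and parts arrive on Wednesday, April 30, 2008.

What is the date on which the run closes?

Thursday, July 3, 2008

The dress rehearsal is held: May 15, 2008.
Opening night takes place: May 15, 2008 + 2 weeks = May 29, 2008.
The score and parts arrive: Apr 30, 2008.
The first rehearsal is held: Apr 30, 2008 + 1 week = May 7, 2008.
Both prerequisites met — opening night takes place (May 29, 2008), the first rehearsal is held (May 7, 2008); the later is May 29, 2008.
The run closes: May 29, 2008 + 5 weeks = Jul 3, 2008.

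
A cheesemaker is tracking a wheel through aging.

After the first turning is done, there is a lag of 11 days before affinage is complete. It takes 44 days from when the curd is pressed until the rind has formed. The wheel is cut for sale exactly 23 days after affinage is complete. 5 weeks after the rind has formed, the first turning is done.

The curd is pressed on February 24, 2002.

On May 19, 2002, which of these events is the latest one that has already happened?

The curd is pressed: Feb 24, 2002.
The rind has formed: Feb 24, 2002 + 44 days = Apr 9, 2002.
The first turning is done: Apr 9, 2002 + 5 weeks = May 14, 2002.
Affinage is complete: May 14, 2002 + 11 days = May 25, 2002.
The wheel is cut for sale: May 25, 2002 + 23 days = Jun 17, 2002.
May 19, 2002 falls between when the first turning is done (May 14, 2002) and when affinage is complete (May 25, 2002).

The first turning is done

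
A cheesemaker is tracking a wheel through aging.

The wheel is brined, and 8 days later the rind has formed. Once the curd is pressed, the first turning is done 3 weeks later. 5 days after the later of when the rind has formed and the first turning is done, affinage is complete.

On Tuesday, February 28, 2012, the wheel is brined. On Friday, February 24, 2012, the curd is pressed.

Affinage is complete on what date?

Wednesday, March 21, 2012

The wheel is brined: Feb 28, 2012.
The rind has formed: Feb 28, 2012 + 8 days = Mar 7, 2012.
The curd is pressed: Feb 24, 2012.
The first turning is done: Feb 24, 2012 + 3 weeks = Mar 16, 2012.
Both prerequisites met — the rind has formed (Mar 7, 2012), the first turning is done (Mar 16, 2012); the later is Mar 16, 2012.
Affinage is complete: Mar 16, 2012 + 5 days = Mar 21, 2012.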